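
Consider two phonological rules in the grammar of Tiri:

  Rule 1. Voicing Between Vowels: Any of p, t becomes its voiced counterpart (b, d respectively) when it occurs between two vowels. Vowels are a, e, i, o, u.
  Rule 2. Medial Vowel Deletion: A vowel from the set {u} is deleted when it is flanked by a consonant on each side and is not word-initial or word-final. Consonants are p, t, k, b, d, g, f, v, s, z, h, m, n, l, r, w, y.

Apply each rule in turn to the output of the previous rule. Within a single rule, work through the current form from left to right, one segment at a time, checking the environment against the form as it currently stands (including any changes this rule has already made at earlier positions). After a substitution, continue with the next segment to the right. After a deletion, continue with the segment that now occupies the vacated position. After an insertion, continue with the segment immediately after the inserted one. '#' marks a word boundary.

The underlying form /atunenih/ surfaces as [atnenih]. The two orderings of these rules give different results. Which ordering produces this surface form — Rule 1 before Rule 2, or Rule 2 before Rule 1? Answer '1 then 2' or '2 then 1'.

Order 1 then 2:
  1 Voicing Between Vowels: [atunenih] → [adunenih]
  2 Medial Vowel Deletion: [adunenih] → [adnenih]
  result: [adnenih]
Order 2 then 1:
  2 Medial Vowel Deletion: [atunenih] → [atnenih]
  1 Voicing Between Vowels: no change — [atnenih]
  result: [atnenih]

2 then 1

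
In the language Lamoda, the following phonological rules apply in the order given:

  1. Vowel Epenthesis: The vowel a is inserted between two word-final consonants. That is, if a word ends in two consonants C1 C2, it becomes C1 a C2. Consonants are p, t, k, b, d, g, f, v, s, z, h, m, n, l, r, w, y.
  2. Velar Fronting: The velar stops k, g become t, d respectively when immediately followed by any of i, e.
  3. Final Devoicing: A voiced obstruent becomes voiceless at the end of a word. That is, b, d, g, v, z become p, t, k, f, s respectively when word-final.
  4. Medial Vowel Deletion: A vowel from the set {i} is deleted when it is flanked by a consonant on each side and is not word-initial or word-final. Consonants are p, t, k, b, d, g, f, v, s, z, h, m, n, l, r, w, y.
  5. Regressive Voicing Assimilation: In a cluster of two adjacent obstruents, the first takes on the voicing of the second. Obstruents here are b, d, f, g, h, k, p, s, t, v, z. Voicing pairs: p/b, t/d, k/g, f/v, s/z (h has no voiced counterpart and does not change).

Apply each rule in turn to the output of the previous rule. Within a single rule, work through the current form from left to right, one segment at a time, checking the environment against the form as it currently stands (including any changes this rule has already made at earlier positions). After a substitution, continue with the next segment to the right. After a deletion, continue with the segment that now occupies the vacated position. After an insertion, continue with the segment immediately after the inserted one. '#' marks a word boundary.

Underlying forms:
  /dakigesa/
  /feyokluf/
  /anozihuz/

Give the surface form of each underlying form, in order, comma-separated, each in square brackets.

[daddesa], [feyokluf], [anoshus]

/dakigesa/:
  1 Vowel Epenthesis: no change — [dakigesa]
  2 Velar Fronting: [dakigesa] → [datidesa]
  3 Final Devoicing: no change — [datidesa]
  4 Medial Vowel Deletion: [datidesa] → [datdesa]
  5 Regressive Voicing Assimilation: [datdesa] → [daddesa]
/feyokluf/:
  1 Vowel Epenthesis: no change — [feyokluf]
  2 Velar Fronting: no change — [feyokluf]
  3 Final Devoicing: no change — [feyokluf]
  4 Medial Vowel Deletion: no change — [feyokluf]
  5 Regressive Voicing Assimilation: no change — [feyokluf]
/anozihuz/:
  1 Vowel Epenthesis: no change — [anozihuz]
  2 Velar Fronting: no change — [anozihuz]
  3 Final Devoicing: [anozihuz] → [anozihus]
  4 Medial Vowel Deletion: [anozihus] → [anozhus]
  5 Regressive Voicing Assimilation: [anozhus] → [anoshus]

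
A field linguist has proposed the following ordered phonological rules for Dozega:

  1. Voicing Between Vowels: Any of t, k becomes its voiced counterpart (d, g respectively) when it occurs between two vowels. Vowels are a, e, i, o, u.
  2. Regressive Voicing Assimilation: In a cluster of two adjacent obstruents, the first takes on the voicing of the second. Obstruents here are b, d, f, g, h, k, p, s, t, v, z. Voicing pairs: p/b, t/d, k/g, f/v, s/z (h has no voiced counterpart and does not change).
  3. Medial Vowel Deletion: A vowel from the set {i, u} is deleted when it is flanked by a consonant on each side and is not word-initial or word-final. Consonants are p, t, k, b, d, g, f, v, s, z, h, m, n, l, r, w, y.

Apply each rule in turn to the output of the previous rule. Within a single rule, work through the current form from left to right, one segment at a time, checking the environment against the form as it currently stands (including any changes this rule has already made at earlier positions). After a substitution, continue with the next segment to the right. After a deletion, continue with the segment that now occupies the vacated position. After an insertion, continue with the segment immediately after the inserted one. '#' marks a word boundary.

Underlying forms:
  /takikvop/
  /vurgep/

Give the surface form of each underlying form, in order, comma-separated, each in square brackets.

/takikvop/:
  1 Voicing Between Vowels: [takikvop] → [tagikvop]
  2 Regressive Voicing Assimilation: [tagikvop] → [tagigvop]
  3 Medial Vowel Deletion: [tagigvop] → [taggvop]
/vurgep/:
  1 Voicing Between Vowels: no change — [vurgep]
  2 Regressive Voicing Assimilation: no change — [vurgep]
  3 Medial Vowel Deletion: [vurgep] → [vrgep]

[taggvop], [vrgep]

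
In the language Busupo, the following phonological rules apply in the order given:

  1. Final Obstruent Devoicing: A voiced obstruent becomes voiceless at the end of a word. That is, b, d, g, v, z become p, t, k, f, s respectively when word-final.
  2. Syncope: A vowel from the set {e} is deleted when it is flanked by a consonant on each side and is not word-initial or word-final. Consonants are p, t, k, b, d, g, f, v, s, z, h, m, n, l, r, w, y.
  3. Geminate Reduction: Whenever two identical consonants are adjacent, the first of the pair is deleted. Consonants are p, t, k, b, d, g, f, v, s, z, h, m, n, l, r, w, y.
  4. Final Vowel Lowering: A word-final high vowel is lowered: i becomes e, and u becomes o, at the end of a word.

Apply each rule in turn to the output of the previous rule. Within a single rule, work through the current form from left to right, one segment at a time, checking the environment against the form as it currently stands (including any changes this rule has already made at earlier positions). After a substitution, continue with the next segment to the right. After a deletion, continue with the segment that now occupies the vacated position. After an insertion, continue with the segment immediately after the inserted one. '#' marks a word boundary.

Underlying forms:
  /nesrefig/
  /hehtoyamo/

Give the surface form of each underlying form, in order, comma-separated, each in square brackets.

/nesrefig/:
  1 Final Obstruent Devoicing: [nesrefig] → [nesrefik]
  2 Syncope: [nesrefik] → [nsrfik]
  3 Geminate Reduction: no change — [nsrfik]
  4 Final Vowel Lowering: no change — [nsrfik]
/hehtoyamo/:
  1 Final Obstruent Devoicing: no change — [hehtoyamo]
  2 Syncope: [hehtoyamo] → [hhtoyamo]
  3 Geminate Reduction: [hhtoyamo] → [htoyamo]
  4 Final Vowel Lowering: no change — [htoyamo]

[nsrfik], [htoyamo]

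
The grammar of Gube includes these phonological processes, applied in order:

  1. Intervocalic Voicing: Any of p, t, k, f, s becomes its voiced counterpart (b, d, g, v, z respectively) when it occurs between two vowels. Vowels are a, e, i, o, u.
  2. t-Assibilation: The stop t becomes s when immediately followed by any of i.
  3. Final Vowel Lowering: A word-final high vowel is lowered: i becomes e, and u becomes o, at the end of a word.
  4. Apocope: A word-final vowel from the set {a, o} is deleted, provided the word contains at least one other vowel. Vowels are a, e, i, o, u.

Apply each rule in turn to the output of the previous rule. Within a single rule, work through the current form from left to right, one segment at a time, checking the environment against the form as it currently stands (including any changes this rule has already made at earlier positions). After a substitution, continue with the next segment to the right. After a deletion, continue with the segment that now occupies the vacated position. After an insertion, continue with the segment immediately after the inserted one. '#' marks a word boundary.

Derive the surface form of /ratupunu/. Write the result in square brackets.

[radubun]

1 Intervocalic Voicing: [ratupunu] → [radubunu]
2 t-Assibilation: no change — [radubunu]
3 Final Vowel Lowering: [radubunu] → [radubuno]
4 Apocope: [radubuno] → [radubun]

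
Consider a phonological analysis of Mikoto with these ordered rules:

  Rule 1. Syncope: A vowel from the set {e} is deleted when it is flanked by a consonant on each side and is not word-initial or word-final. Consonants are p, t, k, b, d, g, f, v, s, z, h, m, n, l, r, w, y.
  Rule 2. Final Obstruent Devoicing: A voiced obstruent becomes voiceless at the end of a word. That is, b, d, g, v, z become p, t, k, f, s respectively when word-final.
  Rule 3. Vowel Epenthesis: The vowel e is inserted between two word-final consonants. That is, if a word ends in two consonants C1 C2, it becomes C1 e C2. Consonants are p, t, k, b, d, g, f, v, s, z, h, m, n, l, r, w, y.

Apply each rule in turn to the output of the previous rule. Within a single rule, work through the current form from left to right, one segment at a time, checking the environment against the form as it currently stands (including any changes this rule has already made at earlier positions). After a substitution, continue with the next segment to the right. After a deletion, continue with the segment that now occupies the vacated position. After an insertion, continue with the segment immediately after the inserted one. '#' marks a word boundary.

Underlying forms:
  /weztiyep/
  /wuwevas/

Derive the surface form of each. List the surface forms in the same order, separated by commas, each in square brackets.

/weztiyep/:
  Rule 1 Syncope: [weztiyep] → [wztiyp]
  Rule 2 Final Obstruent Devoicing: no change — [wztiyp]
  Rule 3 Vowel Epenthesis: [wztiyp] → [wztiyep]
/wuwevas/:
  Rule 1 Syncope: [wuwevas] → [wuwvas]
  Rule 2 Final Obstruent Devoicing: no change — [wuwvas]
  Rule 3 Vowel Epenthesis: no change — [wuwvas]

[wztiyep], [wuwvas]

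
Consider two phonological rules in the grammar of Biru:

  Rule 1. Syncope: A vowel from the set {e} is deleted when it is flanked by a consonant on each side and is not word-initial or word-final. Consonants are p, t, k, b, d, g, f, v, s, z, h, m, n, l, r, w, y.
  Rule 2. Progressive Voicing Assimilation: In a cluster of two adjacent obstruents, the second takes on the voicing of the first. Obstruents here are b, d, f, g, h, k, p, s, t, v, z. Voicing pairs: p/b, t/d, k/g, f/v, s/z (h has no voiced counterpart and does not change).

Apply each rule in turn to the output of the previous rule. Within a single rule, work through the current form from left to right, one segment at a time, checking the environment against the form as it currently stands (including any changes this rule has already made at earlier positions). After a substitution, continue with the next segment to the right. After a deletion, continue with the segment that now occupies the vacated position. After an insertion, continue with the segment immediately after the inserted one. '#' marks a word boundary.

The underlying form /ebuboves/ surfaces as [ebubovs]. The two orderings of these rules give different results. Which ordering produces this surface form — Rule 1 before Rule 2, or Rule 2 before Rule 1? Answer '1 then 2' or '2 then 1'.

Order 1 then 2:
  1 Syncope: [ebuboves] → [ebubovs]
  2 Progressive Voicing Assimilation: [ebubovs] → [ebubovz]
  result: [ebubovz]
Order 2 then 1:
  2 Progressive Voicing Assimilation: no change — [ebuboves]
  1 Syncope: [ebuboves] → [ebubovs]
  result: [ebubovs]

2 then 1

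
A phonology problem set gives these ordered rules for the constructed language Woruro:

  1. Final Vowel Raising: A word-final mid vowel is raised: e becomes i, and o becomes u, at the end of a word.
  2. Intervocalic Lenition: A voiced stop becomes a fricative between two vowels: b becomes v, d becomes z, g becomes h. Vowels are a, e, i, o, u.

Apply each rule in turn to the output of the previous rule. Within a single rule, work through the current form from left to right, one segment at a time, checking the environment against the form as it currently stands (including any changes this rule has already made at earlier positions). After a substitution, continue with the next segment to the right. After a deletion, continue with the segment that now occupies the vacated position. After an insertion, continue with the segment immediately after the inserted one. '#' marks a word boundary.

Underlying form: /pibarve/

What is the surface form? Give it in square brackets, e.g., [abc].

1 Final Vowel Raising: [pibarve] → [pibarvi]
2 Intervocalic Lenition: [pibarvi] → [pivarvi]

[pivarvi]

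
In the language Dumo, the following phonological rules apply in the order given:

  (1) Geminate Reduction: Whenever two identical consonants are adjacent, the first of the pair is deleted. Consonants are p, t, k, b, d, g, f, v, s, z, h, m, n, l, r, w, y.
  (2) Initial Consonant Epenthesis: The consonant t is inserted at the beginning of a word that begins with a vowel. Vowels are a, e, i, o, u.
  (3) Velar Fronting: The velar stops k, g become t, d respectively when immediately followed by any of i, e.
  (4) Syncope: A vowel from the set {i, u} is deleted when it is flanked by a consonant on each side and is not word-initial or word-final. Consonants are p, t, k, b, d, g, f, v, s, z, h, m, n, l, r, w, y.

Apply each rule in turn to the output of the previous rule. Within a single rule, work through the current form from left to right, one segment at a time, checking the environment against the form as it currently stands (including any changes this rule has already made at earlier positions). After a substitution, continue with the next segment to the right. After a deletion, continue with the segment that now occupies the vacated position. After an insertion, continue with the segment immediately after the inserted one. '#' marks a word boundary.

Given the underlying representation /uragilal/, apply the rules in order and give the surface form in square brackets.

[tradlal]

(1) Geminate Reduction: no change — [uragilal]
(2) Initial Consonant Epenthesis: [uragilal] → [turagilal]
(3) Velar Fronting: [turagilal] → [turadilal]
(4) Syncope: [turadilal] → [tradlal]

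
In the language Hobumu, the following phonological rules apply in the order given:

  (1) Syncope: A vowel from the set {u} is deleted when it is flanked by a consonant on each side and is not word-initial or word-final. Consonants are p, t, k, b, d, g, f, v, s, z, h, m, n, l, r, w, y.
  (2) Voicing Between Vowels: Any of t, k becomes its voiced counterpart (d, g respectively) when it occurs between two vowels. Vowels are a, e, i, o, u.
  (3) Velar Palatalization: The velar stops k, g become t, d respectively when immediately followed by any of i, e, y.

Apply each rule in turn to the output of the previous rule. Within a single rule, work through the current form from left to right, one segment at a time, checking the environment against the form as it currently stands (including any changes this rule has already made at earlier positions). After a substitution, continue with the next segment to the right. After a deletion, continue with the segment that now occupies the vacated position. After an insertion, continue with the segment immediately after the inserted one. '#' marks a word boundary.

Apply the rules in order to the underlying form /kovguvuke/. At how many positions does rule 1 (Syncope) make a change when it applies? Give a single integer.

2

(1) Syncope: [kovguvuke] → [kovgvke]
(2) Voicing Between Vowels: no change — [kovgvke]
(3) Velar Palatalization: [kovgvke] → [kovgvte]
Rule 1 changed 2 position(s).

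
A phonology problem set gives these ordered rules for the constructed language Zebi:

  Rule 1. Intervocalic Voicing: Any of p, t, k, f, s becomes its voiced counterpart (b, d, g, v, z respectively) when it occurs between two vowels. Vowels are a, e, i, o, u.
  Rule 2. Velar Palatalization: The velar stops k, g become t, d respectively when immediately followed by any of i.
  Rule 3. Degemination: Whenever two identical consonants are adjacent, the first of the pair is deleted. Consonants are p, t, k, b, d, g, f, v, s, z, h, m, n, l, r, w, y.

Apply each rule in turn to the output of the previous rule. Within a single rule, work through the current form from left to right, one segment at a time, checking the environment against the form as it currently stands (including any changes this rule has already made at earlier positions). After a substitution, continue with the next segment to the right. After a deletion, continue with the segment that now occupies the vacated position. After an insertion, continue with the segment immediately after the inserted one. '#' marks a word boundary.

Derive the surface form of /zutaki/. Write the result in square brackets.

[zudadi]

Rule 1 Intervocalic Voicing: [zutaki] → [zudagi]
Rule 2 Velar Palatalization: [zudagi] → [zudadi]
Rule 3 Degemination: no change — [zudadi]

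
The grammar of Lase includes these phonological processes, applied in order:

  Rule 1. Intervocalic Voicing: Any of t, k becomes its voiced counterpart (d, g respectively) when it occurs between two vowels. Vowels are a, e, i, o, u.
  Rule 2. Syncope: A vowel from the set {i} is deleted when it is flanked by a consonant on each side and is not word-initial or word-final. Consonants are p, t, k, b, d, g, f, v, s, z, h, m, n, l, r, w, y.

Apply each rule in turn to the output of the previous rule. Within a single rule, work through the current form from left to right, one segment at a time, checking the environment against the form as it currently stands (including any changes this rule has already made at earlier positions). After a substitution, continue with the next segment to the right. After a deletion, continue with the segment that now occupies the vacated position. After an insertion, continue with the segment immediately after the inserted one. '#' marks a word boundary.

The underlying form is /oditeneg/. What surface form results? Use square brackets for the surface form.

[oddeneg]

Rule 1 Intervocalic Voicing: [oditeneg] → [odideneg]
Rule 2 Syncope: [odideneg] → [oddeneg]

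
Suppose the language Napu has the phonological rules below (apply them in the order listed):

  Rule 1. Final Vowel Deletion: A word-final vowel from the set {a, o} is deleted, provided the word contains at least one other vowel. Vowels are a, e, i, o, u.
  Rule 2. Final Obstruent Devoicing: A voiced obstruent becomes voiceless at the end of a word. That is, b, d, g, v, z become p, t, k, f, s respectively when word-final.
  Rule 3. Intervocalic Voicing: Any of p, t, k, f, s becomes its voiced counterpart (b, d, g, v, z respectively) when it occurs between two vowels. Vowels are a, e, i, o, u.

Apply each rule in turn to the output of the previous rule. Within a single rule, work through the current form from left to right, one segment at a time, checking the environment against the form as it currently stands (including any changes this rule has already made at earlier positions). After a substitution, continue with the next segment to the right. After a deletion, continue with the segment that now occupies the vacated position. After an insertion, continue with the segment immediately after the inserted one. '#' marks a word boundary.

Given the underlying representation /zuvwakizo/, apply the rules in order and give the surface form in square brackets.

[zuvwagis]

Rule 1 Final Vowel Deletion: [zuvwakizo] → [zuvwakiz]
Rule 2 Final Obstruent Devoicing: [zuvwakiz] → [zuvwakis]
Rule 3 Intervocalic Voicing: [zuvwakis] → [zuvwagis]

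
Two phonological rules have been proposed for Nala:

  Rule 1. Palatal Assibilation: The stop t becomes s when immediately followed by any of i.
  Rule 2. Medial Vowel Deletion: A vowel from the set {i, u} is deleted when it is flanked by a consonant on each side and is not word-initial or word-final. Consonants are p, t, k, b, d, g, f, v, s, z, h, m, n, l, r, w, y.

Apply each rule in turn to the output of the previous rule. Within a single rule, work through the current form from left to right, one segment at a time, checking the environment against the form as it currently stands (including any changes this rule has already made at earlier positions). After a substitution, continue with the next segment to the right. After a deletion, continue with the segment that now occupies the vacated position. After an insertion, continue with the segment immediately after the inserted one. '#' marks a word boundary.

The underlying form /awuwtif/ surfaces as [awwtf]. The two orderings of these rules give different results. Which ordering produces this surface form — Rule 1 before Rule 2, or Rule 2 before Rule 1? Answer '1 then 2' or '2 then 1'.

Order 1 then 2:
  1 Palatal Assibilation: [awuwtif] → [awuwsif]
  2 Medial Vowel Deletion: [awuwsif] → [awwsf]
  result: [awwsf]
Order 2 then 1:
  2 Medial Vowel Deletion: [awuwtif] → [awwtf]
  1 Palatal Assibilation: no change — [awwtf]
  result: [awwtf]

2 then 1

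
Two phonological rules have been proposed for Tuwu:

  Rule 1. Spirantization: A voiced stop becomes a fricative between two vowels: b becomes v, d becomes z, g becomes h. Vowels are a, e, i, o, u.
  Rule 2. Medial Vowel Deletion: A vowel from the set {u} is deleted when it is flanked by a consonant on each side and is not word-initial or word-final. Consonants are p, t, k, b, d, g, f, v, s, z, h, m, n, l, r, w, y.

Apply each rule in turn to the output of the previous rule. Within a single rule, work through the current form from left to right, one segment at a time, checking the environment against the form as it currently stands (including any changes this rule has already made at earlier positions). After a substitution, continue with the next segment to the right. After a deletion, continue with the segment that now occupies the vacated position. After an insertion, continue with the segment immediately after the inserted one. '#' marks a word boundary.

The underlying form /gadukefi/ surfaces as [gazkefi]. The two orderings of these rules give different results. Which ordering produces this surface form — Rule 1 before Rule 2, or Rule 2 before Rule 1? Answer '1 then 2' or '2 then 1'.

Order 1 then 2:
  1 Spirantization: [gadukefi] → [gazukefi]
  2 Medial Vowel Deletion: [gazukefi] → [gazkefi]
  result: [gazkefi]
Order 2 then 1:
  2 Medial Vowel Deletion: [gadukefi] → [gadkefi]
  1 Spirantization: no change — [gadkefi]
  result: [gadkefi]

1 then 2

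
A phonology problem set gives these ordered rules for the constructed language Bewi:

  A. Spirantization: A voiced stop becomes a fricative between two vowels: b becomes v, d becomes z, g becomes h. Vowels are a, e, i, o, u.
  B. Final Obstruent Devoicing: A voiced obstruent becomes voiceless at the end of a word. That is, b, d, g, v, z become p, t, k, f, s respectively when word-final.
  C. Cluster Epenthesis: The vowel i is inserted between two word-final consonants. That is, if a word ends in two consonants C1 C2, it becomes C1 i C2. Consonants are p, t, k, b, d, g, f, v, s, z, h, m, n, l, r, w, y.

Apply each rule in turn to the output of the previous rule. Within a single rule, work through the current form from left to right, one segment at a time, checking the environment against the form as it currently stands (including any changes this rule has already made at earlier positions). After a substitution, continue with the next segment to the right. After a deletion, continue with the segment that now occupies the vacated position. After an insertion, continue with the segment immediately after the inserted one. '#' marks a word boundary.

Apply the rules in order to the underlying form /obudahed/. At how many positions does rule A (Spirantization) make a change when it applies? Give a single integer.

A Spirantization: [obudahed] → [ovuzahed]
B Final Obstruent Devoicing: [ovuzahed] → [ovuzahet]
C Cluster Epenthesis: no change — [ovuzahet]
Rule A changed 2 position(s).

2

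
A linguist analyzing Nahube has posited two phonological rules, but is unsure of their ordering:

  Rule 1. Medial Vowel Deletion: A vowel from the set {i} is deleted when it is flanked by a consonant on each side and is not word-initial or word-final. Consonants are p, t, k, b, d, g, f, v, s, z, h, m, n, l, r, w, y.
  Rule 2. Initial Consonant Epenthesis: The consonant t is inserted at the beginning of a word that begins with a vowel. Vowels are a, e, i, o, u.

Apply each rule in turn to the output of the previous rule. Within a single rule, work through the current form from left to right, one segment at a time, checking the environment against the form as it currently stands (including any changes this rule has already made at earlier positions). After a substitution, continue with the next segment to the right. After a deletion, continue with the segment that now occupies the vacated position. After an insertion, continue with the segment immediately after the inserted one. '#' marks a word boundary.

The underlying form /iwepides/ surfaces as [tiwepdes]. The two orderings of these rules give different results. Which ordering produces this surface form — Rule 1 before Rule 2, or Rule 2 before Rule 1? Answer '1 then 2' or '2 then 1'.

Order 1 then 2:
  1 Medial Vowel Deletion: [iwepides] → [iwepdes]
  2 Initial Consonant Epenthesis: [iwepdes] → [tiwepdes]
  result: [tiwepdes]
Order 2 then 1:
  2 Initial Consonant Epenthesis: [iwepides] → [tiwepides]
  1 Medial Vowel Deletion: [tiwepides] → [twepdes]
  result: [twepdes]

1 then 2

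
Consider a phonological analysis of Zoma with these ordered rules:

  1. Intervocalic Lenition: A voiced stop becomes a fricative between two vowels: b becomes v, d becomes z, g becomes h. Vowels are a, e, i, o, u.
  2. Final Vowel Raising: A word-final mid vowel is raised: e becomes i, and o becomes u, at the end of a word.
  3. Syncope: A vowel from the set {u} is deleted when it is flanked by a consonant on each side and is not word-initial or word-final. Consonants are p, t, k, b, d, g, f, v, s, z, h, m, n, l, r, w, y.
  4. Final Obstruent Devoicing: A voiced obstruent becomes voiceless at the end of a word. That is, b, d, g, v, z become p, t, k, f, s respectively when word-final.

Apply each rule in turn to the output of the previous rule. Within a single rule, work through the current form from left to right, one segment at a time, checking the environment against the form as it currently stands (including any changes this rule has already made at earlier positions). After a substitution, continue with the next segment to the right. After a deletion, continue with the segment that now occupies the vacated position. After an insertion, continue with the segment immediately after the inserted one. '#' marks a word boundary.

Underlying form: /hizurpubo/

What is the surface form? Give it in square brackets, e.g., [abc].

1 Intervocalic Lenition: [hizurpubo] → [hizurpuvo]
2 Final Vowel Raising: [hizurpuvo] → [hizurpuvu]
3 Syncope: [hizurpuvu] → [hizrpvu]
4 Final Obstruent Devoicing: no change — [hizrpvu]

[hizrpvu]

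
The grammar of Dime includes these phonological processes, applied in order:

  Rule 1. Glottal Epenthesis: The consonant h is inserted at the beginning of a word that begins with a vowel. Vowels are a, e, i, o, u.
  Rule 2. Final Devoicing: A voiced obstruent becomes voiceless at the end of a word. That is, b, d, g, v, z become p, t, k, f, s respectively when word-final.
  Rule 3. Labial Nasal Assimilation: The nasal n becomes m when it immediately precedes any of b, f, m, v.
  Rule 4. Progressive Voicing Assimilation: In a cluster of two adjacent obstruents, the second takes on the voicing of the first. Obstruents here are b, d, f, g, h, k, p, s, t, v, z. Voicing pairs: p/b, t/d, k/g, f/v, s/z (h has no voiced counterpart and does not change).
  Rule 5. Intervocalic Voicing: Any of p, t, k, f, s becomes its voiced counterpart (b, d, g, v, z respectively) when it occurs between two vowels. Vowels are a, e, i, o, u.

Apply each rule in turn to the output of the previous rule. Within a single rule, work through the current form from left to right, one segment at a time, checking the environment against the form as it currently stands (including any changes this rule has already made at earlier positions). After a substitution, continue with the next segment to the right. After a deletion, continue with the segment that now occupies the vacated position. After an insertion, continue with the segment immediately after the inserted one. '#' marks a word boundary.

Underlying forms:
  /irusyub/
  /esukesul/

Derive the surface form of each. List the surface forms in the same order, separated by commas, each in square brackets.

[hirusyup], [hezugezul]

/irusyub/:
  Rule 1 Glottal Epenthesis: [irusyub] → [hirusyub]
  Rule 2 Final Devoicing: [hirusyub] → [hirusyup]
  Rule 3 Labial Nasal Assimilation: no change — [hirusyup]
  Rule 4 Progressive Voicing Assimilation: no change — [hirusyup]
  Rule 5 Intervocalic Voicing: no change — [hirusyup]
/esukesul/:
  Rule 1 Glottal Epenthesis: [esukesul] → [hesukesul]
  Rule 2 Final Devoicing: no change — [hesukesul]
  Rule 3 Labial Nasal Assimilation: no change — [hesukesul]
  Rule 4 Progressive Voicing Assimilation: no change — [hesukesul]
  Rule 5 Intervocalic Voicing: [hesukesul] → [hezugezul]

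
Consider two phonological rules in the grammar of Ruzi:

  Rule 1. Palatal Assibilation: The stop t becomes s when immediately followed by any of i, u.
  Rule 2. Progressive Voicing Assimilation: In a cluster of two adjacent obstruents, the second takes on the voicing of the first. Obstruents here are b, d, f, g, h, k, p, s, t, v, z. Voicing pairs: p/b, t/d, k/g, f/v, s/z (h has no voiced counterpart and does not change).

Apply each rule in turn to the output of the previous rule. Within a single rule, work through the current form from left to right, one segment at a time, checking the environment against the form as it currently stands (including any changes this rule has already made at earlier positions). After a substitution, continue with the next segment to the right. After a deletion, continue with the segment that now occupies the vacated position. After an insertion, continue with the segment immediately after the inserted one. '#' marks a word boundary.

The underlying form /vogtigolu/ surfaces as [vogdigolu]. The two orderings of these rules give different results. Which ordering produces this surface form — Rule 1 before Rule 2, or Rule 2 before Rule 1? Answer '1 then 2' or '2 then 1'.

Order 1 then 2:
  1 Palatal Assibilation: [vogtigolu] → [vogsigolu]
  2 Progressive Voicing Assimilation: [vogsigolu] → [vogzigolu]
  result: [vogzigolu]
Order 2 then 1:
  2 Progressive Voicing Assimilation: [vogtigolu] → [vogdigolu]
  1 Palatal Assibilation: no change — [vogdigolu]
  result: [vogdigolu]

2 then 1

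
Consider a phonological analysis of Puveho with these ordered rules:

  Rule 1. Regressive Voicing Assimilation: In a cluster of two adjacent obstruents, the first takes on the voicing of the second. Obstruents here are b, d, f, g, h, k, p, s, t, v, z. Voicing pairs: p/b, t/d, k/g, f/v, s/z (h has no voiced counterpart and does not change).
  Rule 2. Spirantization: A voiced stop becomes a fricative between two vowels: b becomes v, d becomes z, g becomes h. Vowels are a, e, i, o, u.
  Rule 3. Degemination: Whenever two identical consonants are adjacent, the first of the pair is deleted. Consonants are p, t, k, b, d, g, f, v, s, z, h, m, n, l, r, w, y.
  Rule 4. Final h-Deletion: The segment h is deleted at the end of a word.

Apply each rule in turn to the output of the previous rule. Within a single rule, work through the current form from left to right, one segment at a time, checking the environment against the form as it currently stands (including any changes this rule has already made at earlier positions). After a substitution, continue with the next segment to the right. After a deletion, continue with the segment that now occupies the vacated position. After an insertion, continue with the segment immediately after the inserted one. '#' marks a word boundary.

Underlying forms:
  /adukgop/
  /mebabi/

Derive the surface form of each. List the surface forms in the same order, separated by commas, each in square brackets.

/adukgop/:
  Rule 1 Regressive Voicing Assimilation: [adukgop] → [aduggop]
  Rule 2 Spirantization: [aduggop] → [azuggop]
  Rule 3 Degemination: [azuggop] → [azugop]
  Rule 4 Final h-Deletion: no change — [azugop]
/mebabi/:
  Rule 1 Regressive Voicing Assimilation: no change — [mebabi]
  Rule 2 Spirantization: [mebabi] → [mevavi]
  Rule 3 Degemination: no change — [mevavi]
  Rule 4 Final h-Deletion: no change — [mevavi]

[azugop], [mevavi]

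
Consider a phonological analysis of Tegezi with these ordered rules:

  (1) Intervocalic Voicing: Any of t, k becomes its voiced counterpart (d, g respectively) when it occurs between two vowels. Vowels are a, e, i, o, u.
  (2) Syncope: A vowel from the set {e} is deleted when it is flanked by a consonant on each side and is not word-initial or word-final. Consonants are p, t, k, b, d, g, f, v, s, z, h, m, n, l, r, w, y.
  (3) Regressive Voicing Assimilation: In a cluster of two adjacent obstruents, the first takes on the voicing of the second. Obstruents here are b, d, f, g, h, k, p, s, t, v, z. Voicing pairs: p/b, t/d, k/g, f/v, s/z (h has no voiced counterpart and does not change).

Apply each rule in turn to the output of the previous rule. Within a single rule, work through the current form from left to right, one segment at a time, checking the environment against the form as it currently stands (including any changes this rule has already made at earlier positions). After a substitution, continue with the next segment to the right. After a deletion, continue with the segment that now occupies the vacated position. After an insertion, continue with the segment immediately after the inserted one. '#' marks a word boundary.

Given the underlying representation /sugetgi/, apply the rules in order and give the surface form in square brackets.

(1) Intervocalic Voicing: no change — [sugetgi]
(2) Syncope: [sugetgi] → [sugtgi]
(3) Regressive Voicing Assimilation: [sugtgi] → [sukdgi]

[sukdgi]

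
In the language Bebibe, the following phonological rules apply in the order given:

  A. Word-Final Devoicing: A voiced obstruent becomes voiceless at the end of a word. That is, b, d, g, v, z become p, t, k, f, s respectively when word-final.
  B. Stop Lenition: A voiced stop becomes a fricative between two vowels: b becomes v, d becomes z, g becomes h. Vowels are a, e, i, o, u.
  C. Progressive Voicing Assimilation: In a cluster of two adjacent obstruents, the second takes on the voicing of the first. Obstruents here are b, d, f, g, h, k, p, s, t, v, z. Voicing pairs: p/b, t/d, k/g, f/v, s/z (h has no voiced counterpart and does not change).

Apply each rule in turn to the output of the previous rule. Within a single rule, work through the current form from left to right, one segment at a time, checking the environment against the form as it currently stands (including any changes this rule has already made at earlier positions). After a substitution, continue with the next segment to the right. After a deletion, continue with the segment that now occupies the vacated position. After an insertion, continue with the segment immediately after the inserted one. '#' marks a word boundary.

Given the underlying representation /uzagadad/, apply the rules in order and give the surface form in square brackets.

[uzahazat]

A Word-Final Devoicing: [uzagadad] → [uzagadat]
B Stop Lenition: [uzagadat] → [uzahazat]
C Progressive Voicing Assimilation: no change — [uzahazat]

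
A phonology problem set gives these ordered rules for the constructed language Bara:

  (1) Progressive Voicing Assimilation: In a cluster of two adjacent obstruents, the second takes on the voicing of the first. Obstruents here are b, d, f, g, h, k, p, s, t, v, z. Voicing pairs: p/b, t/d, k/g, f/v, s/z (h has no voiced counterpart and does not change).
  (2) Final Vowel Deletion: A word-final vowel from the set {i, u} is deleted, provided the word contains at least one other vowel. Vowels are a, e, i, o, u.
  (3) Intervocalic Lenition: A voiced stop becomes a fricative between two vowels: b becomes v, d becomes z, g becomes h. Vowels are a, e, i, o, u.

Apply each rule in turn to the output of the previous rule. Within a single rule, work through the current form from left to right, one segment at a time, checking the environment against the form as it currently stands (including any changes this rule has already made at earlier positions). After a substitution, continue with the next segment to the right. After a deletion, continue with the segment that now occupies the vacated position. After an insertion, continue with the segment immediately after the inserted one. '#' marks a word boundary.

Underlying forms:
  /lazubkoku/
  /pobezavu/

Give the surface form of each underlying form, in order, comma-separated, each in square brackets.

[lazubgok], [povezav]

/lazubkoku/:
  (1) Progressive Voicing Assimilation: [lazubkoku] → [lazubgoku]
  (2) Final Vowel Deletion: [lazubgoku] → [lazubgok]
  (3) Intervocalic Lenition: no change — [lazubgok]
/pobezavu/:
  (1) Progressive Voicing Assimilation: no change — [pobezavu]
  (2) Final Vowel Deletion: [pobezavu] → [pobezav]
  (3) Intervocalic Lenition: [pobezav] → [povezav]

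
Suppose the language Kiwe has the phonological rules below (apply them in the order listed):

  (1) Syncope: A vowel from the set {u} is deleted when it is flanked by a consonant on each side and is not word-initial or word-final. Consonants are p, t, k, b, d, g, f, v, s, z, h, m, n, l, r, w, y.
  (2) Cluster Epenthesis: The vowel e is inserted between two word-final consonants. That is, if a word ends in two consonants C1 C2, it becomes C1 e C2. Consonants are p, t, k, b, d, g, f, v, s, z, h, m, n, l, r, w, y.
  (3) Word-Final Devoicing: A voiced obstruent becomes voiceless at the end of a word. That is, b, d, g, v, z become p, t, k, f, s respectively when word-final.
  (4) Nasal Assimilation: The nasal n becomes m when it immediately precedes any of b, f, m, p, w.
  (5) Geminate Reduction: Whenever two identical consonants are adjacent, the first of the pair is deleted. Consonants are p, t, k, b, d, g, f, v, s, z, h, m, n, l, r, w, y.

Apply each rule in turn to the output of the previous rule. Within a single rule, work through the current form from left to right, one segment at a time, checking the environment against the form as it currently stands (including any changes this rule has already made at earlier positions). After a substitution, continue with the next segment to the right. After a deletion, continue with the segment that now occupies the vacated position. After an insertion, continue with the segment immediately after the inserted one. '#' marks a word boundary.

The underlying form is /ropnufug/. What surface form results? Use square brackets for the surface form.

[ropmfek]

(1) Syncope: [ropnufug] → [ropnfg]
(2) Cluster Epenthesis: [ropnfg] → [ropnfeg]
(3) Word-Final Devoicing: [ropnfeg] → [ropnfek]
(4) Nasal Assimilation: [ropnfek] → [ropmfek]
(5) Geminate Reduction: no change — [ropmfek]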